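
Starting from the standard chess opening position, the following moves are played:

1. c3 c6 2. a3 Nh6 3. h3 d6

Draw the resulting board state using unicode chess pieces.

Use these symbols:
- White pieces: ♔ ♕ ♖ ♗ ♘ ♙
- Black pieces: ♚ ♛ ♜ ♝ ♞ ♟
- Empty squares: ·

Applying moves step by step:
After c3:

♜ ♞ ♝ ♛ ♚ ♝ ♞ ♜
♟ ♟ ♟ ♟ ♟ ♟ ♟ ♟
· · · · · · · ·
· · · · · · · ·
· · · · · · · ·
· · ♙ · · · · ·
♙ ♙ · ♙ ♙ ♙ ♙ ♙
♖ ♘ ♗ ♕ ♔ ♗ ♘ ♖


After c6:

♜ ♞ ♝ ♛ ♚ ♝ ♞ ♜
♟ ♟ · ♟ ♟ ♟ ♟ ♟
· · ♟ · · · · ·
· · · · · · · ·
· · · · · · · ·
· · ♙ · · · · ·
♙ ♙ · ♙ ♙ ♙ ♙ ♙
♖ ♘ ♗ ♕ ♔ ♗ ♘ ♖


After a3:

♜ ♞ ♝ ♛ ♚ ♝ ♞ ♜
♟ ♟ · ♟ ♟ ♟ ♟ ♟
· · ♟ · · · · ·
· · · · · · · ·
· · · · · · · ·
♙ · ♙ · · · · ·
· ♙ · ♙ ♙ ♙ ♙ ♙
♖ ♘ ♗ ♕ ♔ ♗ ♘ ♖


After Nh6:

♜ ♞ ♝ ♛ ♚ ♝ · ♜
♟ ♟ · ♟ ♟ ♟ ♟ ♟
· · ♟ · · · · ♞
· · · · · · · ·
· · · · · · · ·
♙ · ♙ · · · · ·
· ♙ · ♙ ♙ ♙ ♙ ♙
♖ ♘ ♗ ♕ ♔ ♗ ♘ ♖


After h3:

♜ ♞ ♝ ♛ ♚ ♝ · ♜
♟ ♟ · ♟ ♟ ♟ ♟ ♟
· · ♟ · · · · ♞
· · · · · · · ·
· · · · · · · ·
♙ · ♙ · · · · ♙
· ♙ · ♙ ♙ ♙ ♙ ·
♖ ♘ ♗ ♕ ♔ ♗ ♘ ♖


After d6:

♜ ♞ ♝ ♛ ♚ ♝ · ♜
♟ ♟ · · ♟ ♟ ♟ ♟
· · ♟ ♟ · · · ♞
· · · · · · · ·
· · · · · · · ·
♙ · ♙ · · · · ♙
· ♙ · ♙ ♙ ♙ ♙ ·
♖ ♘ ♗ ♕ ♔ ♗ ♘ ♖



  a b c d e f g h
  ─────────────────
8│♜ ♞ ♝ ♛ ♚ ♝ · ♜│8
7│♟ ♟ · · ♟ ♟ ♟ ♟│7
6│· · ♟ ♟ · · · ♞│6
5│· · · · · · · ·│5
4│· · · · · · · ·│4
3│♙ · ♙ · · · · ♙│3
2│· ♙ · ♙ ♙ ♙ ♙ ·│2
1│♖ ♘ ♗ ♕ ♔ ♗ ♘ ♖│1
  ─────────────────
  a b c d e f g h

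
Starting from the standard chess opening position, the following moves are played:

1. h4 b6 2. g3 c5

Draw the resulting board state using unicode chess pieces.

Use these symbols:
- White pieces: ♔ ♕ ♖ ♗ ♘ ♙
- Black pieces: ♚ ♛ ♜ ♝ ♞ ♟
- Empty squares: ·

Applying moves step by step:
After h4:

♜ ♞ ♝ ♛ ♚ ♝ ♞ ♜
♟ ♟ ♟ ♟ ♟ ♟ ♟ ♟
· · · · · · · ·
· · · · · · · ·
· · · · · · · ♙
· · · · · · · ·
♙ ♙ ♙ ♙ ♙ ♙ ♙ ·
♖ ♘ ♗ ♕ ♔ ♗ ♘ ♖


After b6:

♜ ♞ ♝ ♛ ♚ ♝ ♞ ♜
♟ · ♟ ♟ ♟ ♟ ♟ ♟
· ♟ · · · · · ·
· · · · · · · ·
· · · · · · · ♙
· · · · · · · ·
♙ ♙ ♙ ♙ ♙ ♙ ♙ ·
♖ ♘ ♗ ♕ ♔ ♗ ♘ ♖


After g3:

♜ ♞ ♝ ♛ ♚ ♝ ♞ ♜
♟ · ♟ ♟ ♟ ♟ ♟ ♟
· ♟ · · · · · ·
· · · · · · · ·
· · · · · · · ♙
· · · · · · ♙ ·
♙ ♙ ♙ ♙ ♙ ♙ · ·
♖ ♘ ♗ ♕ ♔ ♗ ♘ ♖


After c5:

♜ ♞ ♝ ♛ ♚ ♝ ♞ ♜
♟ · · ♟ ♟ ♟ ♟ ♟
· ♟ · · · · · ·
· · ♟ · · · · ·
· · · · · · · ♙
· · · · · · ♙ ·
♙ ♙ ♙ ♙ ♙ ♙ · ·
♖ ♘ ♗ ♕ ♔ ♗ ♘ ♖



  a b c d e f g h
  ─────────────────
8│♜ ♞ ♝ ♛ ♚ ♝ ♞ ♜│8
7│♟ · · ♟ ♟ ♟ ♟ ♟│7
6│· ♟ · · · · · ·│6
5│· · ♟ · · · · ·│5
4│· · · · · · · ♙│4
3│· · · · · · ♙ ·│3
2│♙ ♙ ♙ ♙ ♙ ♙ · ·│2
1│♖ ♘ ♗ ♕ ♔ ♗ ♘ ♖│1
  ─────────────────
  a b c d e f g h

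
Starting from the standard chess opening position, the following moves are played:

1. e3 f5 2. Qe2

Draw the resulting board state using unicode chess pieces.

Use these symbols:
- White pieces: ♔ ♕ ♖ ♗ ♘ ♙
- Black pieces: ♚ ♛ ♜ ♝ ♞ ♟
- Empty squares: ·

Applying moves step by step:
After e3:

♜ ♞ ♝ ♛ ♚ ♝ ♞ ♜
♟ ♟ ♟ ♟ ♟ ♟ ♟ ♟
· · · · · · · ·
· · · · · · · ·
· · · · · · · ·
· · · · ♙ · · ·
♙ ♙ ♙ ♙ · ♙ ♙ ♙
♖ ♘ ♗ ♕ ♔ ♗ ♘ ♖


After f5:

♜ ♞ ♝ ♛ ♚ ♝ ♞ ♜
♟ ♟ ♟ ♟ ♟ · ♟ ♟
· · · · · · · ·
· · · · · ♟ · ·
· · · · · · · ·
· · · · ♙ · · ·
♙ ♙ ♙ ♙ · ♙ ♙ ♙
♖ ♘ ♗ ♕ ♔ ♗ ♘ ♖


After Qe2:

♜ ♞ ♝ ♛ ♚ ♝ ♞ ♜
♟ ♟ ♟ ♟ ♟ · ♟ ♟
· · · · · · · ·
· · · · · ♟ · ·
· · · · · · · ·
· · · · ♙ · · ·
♙ ♙ ♙ ♙ ♕ ♙ ♙ ♙
♖ ♘ ♗ · ♔ ♗ ♘ ♖



  a b c d e f g h
  ─────────────────
8│♜ ♞ ♝ ♛ ♚ ♝ ♞ ♜│8
7│♟ ♟ ♟ ♟ ♟ · ♟ ♟│7
6│· · · · · · · ·│6
5│· · · · · ♟ · ·│5
4│· · · · · · · ·│4
3│· · · · ♙ · · ·│3
2│♙ ♙ ♙ ♙ ♕ ♙ ♙ ♙│2
1│♖ ♘ ♗ · ♔ ♗ ♘ ♖│1
  ─────────────────
  a b c d e f g h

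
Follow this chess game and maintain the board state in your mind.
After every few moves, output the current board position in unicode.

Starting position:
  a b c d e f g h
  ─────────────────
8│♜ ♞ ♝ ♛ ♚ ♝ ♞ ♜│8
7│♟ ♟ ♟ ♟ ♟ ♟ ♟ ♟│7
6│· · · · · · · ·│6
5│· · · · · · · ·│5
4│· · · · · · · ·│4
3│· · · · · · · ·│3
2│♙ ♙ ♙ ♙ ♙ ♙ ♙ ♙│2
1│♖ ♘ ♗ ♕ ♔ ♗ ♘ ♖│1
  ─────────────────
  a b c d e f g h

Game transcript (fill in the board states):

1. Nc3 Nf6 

  a b c d e f g h
  ─────────────────
8│♜ ♞ ♝ ♛ ♚ ♝ · ♜│8
7│♟ ♟ ♟ ♟ ♟ ♟ ♟ ♟│7
6│· · · · · ♞ · ·│6
5│· · · · · · · ·│5
4│· · · · · · · ·│4
3│· · ♘ · · · · ·│3
2│♙ ♙ ♙ ♙ ♙ ♙ ♙ ♙│2
1│♖ · ♗ ♕ ♔ ♗ ♘ ♖│1
  ─────────────────
  a b c d e f g h

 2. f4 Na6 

  a b c d e f g h
  ─────────────────
8│♜ · ♝ ♛ ♚ ♝ · ♜│8
7│♟ ♟ ♟ ♟ ♟ ♟ ♟ ♟│7
6│♞ · · · · ♞ · ·│6
5│· · · · · · · ·│5
4│· · · · · ♙ · ·│4
3│· · ♘ · · · · ·│3
2│♙ ♙ ♙ ♙ ♙ · ♙ ♙│2
1│♖ · ♗ ♕ ♔ ♗ ♘ ♖│1
  ─────────────────
  a b c d e f g h

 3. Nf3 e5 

  a b c d e f g h
  ─────────────────
8│♜ · ♝ ♛ ♚ ♝ · ♜│8
7│♟ ♟ ♟ ♟ · ♟ ♟ ♟│7
6│♞ · · · · ♞ · ·│6
5│· · · · ♟ · · ·│5
4│· · · · · ♙ · ·│4
3│· · ♘ · · ♘ · ·│3
2│♙ ♙ ♙ ♙ ♙ · ♙ ♙│2
1│♖ · ♗ ♕ ♔ ♗ · ♖│1
  ─────────────────
  a b c d e f g h

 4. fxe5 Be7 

  a b c d e f g h
  ─────────────────
8│♜ · ♝ ♛ ♚ · · ♜│8
7│♟ ♟ ♟ ♟ ♝ ♟ ♟ ♟│7
6│♞ · · · · ♞ · ·│6
5│· · · · ♙ · · ·│5
4│· · · · · · · ·│4
3│· · ♘ · · ♘ · ·│3
2│♙ ♙ ♙ ♙ ♙ · ♙ ♙│2
1│♖ · ♗ ♕ ♔ ♗ · ♖│1
  ─────────────────
  a b c d e f g h



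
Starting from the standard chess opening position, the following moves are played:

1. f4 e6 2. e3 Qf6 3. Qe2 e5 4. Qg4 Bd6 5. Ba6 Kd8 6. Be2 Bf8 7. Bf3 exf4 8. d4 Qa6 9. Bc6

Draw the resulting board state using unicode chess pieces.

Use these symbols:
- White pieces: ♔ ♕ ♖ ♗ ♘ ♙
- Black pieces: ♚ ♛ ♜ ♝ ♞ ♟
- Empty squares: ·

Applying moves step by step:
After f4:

♜ ♞ ♝ ♛ ♚ ♝ ♞ ♜
♟ ♟ ♟ ♟ ♟ ♟ ♟ ♟
· · · · · · · ·
· · · · · · · ·
· · · · · ♙ · ·
· · · · · · · ·
♙ ♙ ♙ ♙ ♙ · ♙ ♙
♖ ♘ ♗ ♕ ♔ ♗ ♘ ♖


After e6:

♜ ♞ ♝ ♛ ♚ ♝ ♞ ♜
♟ ♟ ♟ ♟ · ♟ ♟ ♟
· · · · ♟ · · ·
· · · · · · · ·
· · · · · ♙ · ·
· · · · · · · ·
♙ ♙ ♙ ♙ ♙ · ♙ ♙
♖ ♘ ♗ ♕ ♔ ♗ ♘ ♖


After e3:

♜ ♞ ♝ ♛ ♚ ♝ ♞ ♜
♟ ♟ ♟ ♟ · ♟ ♟ ♟
· · · · ♟ · · ·
· · · · · · · ·
· · · · · ♙ · ·
· · · · ♙ · · ·
♙ ♙ ♙ ♙ · · ♙ ♙
♖ ♘ ♗ ♕ ♔ ♗ ♘ ♖


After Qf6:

♜ ♞ ♝ · ♚ ♝ ♞ ♜
♟ ♟ ♟ ♟ · ♟ ♟ ♟
· · · · ♟ ♛ · ·
· · · · · · · ·
· · · · · ♙ · ·
· · · · ♙ · · ·
♙ ♙ ♙ ♙ · · ♙ ♙
♖ ♘ ♗ ♕ ♔ ♗ ♘ ♖


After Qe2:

♜ ♞ ♝ · ♚ ♝ ♞ ♜
♟ ♟ ♟ ♟ · ♟ ♟ ♟
· · · · ♟ ♛ · ·
· · · · · · · ·
· · · · · ♙ · ·
· · · · ♙ · · ·
♙ ♙ ♙ ♙ ♕ · ♙ ♙
♖ ♘ ♗ · ♔ ♗ ♘ ♖


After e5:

♜ ♞ ♝ · ♚ ♝ ♞ ♜
♟ ♟ ♟ ♟ · ♟ ♟ ♟
· · · · · ♛ · ·
· · · · ♟ · · ·
· · · · · ♙ · ·
· · · · ♙ · · ·
♙ ♙ ♙ ♙ ♕ · ♙ ♙
♖ ♘ ♗ · ♔ ♗ ♘ ♖


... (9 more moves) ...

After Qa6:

♜ ♞ ♝ ♚ · ♝ ♞ ♜
♟ ♟ ♟ ♟ · ♟ ♟ ♟
♛ · · · · · · ·
· · · · · · · ·
· · · ♙ · ♟ ♕ ·
· · · · ♙ ♗ · ·
♙ ♙ ♙ · · · ♙ ♙
♖ ♘ ♗ · ♔ · ♘ ♖


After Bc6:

♜ ♞ ♝ ♚ · ♝ ♞ ♜
♟ ♟ ♟ ♟ · ♟ ♟ ♟
♛ · ♗ · · · · ·
· · · · · · · ·
· · · ♙ · ♟ ♕ ·
· · · · ♙ · · ·
♙ ♙ ♙ · · · ♙ ♙
♖ ♘ ♗ · ♔ · ♘ ♖



  a b c d e f g h
  ─────────────────
8│♜ ♞ ♝ ♚ · ♝ ♞ ♜│8
7│♟ ♟ ♟ ♟ · ♟ ♟ ♟│7
6│♛ · ♗ · · · · ·│6
5│· · · · · · · ·│5
4│· · · ♙ · ♟ ♕ ·│4
3│· · · · ♙ · · ·│3
2│♙ ♙ ♙ · · · ♙ ♙│2
1│♖ ♘ ♗ · ♔ · ♘ ♖│1
  ─────────────────
  a b c d e f g h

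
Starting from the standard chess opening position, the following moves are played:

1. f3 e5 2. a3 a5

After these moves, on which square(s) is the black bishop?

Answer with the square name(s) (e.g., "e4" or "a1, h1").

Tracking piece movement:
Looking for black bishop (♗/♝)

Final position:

  a b c d e f g h
  ─────────────────
8│♜ ♞ ♝ ♛ ♚ ♝ ♞ ♜│8
7│· ♟ ♟ ♟ · ♟ ♟ ♟│7
6│· · · · · · · ·│6
5│♟ · · · ♟ · · ·│5
4│· · · · · · · ·│4
3│♙ · · · · ♙ · ·│3
2│· ♙ ♙ ♙ ♙ · ♙ ♙│2
1│♖ ♘ ♗ ♕ ♔ ♗ ♘ ♖│1
  ─────────────────
  a b c d e f g h


c8, f8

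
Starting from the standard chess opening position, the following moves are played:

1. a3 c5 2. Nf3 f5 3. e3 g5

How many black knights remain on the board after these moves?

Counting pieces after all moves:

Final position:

  a b c d e f g h
  ─────────────────
8│♜ ♞ ♝ ♛ ♚ ♝ ♞ ♜│8
7│♟ ♟ · ♟ ♟ · · ♟│7
6│· · · · · · · ·│6
5│· · ♟ · · ♟ ♟ ·│5
4│· · · · · · · ·│4
3│♙ · · · ♙ ♘ · ·│3
2│· ♙ ♙ ♙ · ♙ ♙ ♙│2
1│♖ ♘ ♗ ♕ ♔ ♗ · ♖│1
  ─────────────────
  a b c d e f g h


2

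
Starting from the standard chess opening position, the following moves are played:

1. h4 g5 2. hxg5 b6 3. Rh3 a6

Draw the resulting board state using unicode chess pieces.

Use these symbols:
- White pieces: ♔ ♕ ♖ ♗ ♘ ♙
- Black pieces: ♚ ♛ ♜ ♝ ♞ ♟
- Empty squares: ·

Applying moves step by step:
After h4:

♜ ♞ ♝ ♛ ♚ ♝ ♞ ♜
♟ ♟ ♟ ♟ ♟ ♟ ♟ ♟
· · · · · · · ·
· · · · · · · ·
· · · · · · · ♙
· · · · · · · ·
♙ ♙ ♙ ♙ ♙ ♙ ♙ ·
♖ ♘ ♗ ♕ ♔ ♗ ♘ ♖


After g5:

♜ ♞ ♝ ♛ ♚ ♝ ♞ ♜
♟ ♟ ♟ ♟ ♟ ♟ · ♟
· · · · · · · ·
· · · · · · ♟ ·
· · · · · · · ♙
· · · · · · · ·
♙ ♙ ♙ ♙ ♙ ♙ ♙ ·
♖ ♘ ♗ ♕ ♔ ♗ ♘ ♖


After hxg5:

♜ ♞ ♝ ♛ ♚ ♝ ♞ ♜
♟ ♟ ♟ ♟ ♟ ♟ · ♟
· · · · · · · ·
· · · · · · ♙ ·
· · · · · · · ·
· · · · · · · ·
♙ ♙ ♙ ♙ ♙ ♙ ♙ ·
♖ ♘ ♗ ♕ ♔ ♗ ♘ ♖


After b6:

♜ ♞ ♝ ♛ ♚ ♝ ♞ ♜
♟ · ♟ ♟ ♟ ♟ · ♟
· ♟ · · · · · ·
· · · · · · ♙ ·
· · · · · · · ·
· · · · · · · ·
♙ ♙ ♙ ♙ ♙ ♙ ♙ ·
♖ ♘ ♗ ♕ ♔ ♗ ♘ ♖


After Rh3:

♜ ♞ ♝ ♛ ♚ ♝ ♞ ♜
♟ · ♟ ♟ ♟ ♟ · ♟
· ♟ · · · · · ·
· · · · · · ♙ ·
· · · · · · · ·
· · · · · · · ♖
♙ ♙ ♙ ♙ ♙ ♙ ♙ ·
♖ ♘ ♗ ♕ ♔ ♗ ♘ ·


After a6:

♜ ♞ ♝ ♛ ♚ ♝ ♞ ♜
· · ♟ ♟ ♟ ♟ · ♟
♟ ♟ · · · · · ·
· · · · · · ♙ ·
· · · · · · · ·
· · · · · · · ♖
♙ ♙ ♙ ♙ ♙ ♙ ♙ ·
♖ ♘ ♗ ♕ ♔ ♗ ♘ ·



  a b c d e f g h
  ─────────────────
8│♜ ♞ ♝ ♛ ♚ ♝ ♞ ♜│8
7│· · ♟ ♟ ♟ ♟ · ♟│7
6│♟ ♟ · · · · · ·│6
5│· · · · · · ♙ ·│5
4│· · · · · · · ·│4
3│· · · · · · · ♖│3
2│♙ ♙ ♙ ♙ ♙ ♙ ♙ ·│2
1│♖ ♘ ♗ ♕ ♔ ♗ ♘ ·│1
  ─────────────────
  a b c d e f g h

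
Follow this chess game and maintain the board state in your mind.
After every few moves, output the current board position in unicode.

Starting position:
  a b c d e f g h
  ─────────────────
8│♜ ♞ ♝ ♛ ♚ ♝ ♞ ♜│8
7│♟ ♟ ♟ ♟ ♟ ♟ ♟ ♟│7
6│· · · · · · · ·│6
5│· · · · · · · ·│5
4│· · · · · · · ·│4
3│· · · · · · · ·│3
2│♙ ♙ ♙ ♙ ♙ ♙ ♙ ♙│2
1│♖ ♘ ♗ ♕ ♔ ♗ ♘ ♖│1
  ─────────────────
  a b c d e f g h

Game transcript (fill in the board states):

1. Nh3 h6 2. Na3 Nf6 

  a b c d e f g h
  ─────────────────
8│♜ ♞ ♝ ♛ ♚ ♝ · ♜│8
7│♟ ♟ ♟ ♟ ♟ ♟ ♟ ·│7
6│· · · · · ♞ · ♟│6
5│· · · · · · · ·│5
4│· · · · · · · ·│4
3│♘ · · · · · · ♘│3
2│♙ ♙ ♙ ♙ ♙ ♙ ♙ ♙│2
1│♖ · ♗ ♕ ♔ ♗ · ♖│1
  ─────────────────
  a b c d e f g h

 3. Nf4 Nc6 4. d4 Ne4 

  a b c d e f g h
  ─────────────────
8│♜ · ♝ ♛ ♚ ♝ · ♜│8
7│♟ ♟ ♟ ♟ ♟ ♟ ♟ ·│7
6│· · ♞ · · · · ♟│6
5│· · · · · · · ·│5
4│· · · ♙ ♞ ♘ · ·│4
3│♘ · · · · · · ·│3
2│♙ ♙ ♙ · ♙ ♙ ♙ ♙│2
1│♖ · ♗ ♕ ♔ ♗ · ♖│1
  ─────────────────
  a b c d e f g h

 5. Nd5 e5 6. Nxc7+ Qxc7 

  a b c d e f g h
  ─────────────────
8│♜ · ♝ · ♚ ♝ · ♜│8
7│♟ ♟ ♛ ♟ · ♟ ♟ ·│7
6│· · ♞ · · · · ♟│6
5│· · · · ♟ · · ·│5
4│· · · ♙ ♞ · · ·│4
3│♘ · · · · · · ·│3
2│♙ ♙ ♙ · ♙ ♙ ♙ ♙│2
1│♖ · ♗ ♕ ♔ ♗ · ♖│1
  ─────────────────
  a b c d e f g h

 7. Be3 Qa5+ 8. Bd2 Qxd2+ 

  a b c d e f g h
  ─────────────────
8│♜ · ♝ · ♚ ♝ · ♜│8
7│♟ ♟ · ♟ · ♟ ♟ ·│7
6│· · ♞ · · · · ♟│6
5│· · · · ♟ · · ·│5
4│· · · ♙ ♞ · · ·│4
3│♘ · · · · · · ·│3
2│♙ ♙ ♙ ♛ ♙ ♙ ♙ ♙│2
1│♖ · · ♕ ♔ ♗ · ♖│1
  ─────────────────
  a b c d e f g h



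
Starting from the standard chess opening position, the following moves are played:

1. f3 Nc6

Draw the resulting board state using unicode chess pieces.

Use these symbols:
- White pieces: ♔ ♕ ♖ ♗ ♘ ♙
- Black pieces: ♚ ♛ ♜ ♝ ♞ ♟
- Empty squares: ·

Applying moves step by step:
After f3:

♜ ♞ ♝ ♛ ♚ ♝ ♞ ♜
♟ ♟ ♟ ♟ ♟ ♟ ♟ ♟
· · · · · · · ·
· · · · · · · ·
· · · · · · · ·
· · · · · ♙ · ·
♙ ♙ ♙ ♙ ♙ · ♙ ♙
♖ ♘ ♗ ♕ ♔ ♗ ♘ ♖


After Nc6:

♜ · ♝ ♛ ♚ ♝ ♞ ♜
♟ ♟ ♟ ♟ ♟ ♟ ♟ ♟
· · ♞ · · · · ·
· · · · · · · ·
· · · · · · · ·
· · · · · ♙ · ·
♙ ♙ ♙ ♙ ♙ · ♙ ♙
♖ ♘ ♗ ♕ ♔ ♗ ♘ ♖



  a b c d e f g h
  ─────────────────
8│♜ · ♝ ♛ ♚ ♝ ♞ ♜│8
7│♟ ♟ ♟ ♟ ♟ ♟ ♟ ♟│7
6│· · ♞ · · · · ·│6
5│· · · · · · · ·│5
4│· · · · · · · ·│4
3│· · · · · ♙ · ·│3
2│♙ ♙ ♙ ♙ ♙ · ♙ ♙│2
1│♖ ♘ ♗ ♕ ♔ ♗ ♘ ♖│1
  ─────────────────
  a b c d e f g h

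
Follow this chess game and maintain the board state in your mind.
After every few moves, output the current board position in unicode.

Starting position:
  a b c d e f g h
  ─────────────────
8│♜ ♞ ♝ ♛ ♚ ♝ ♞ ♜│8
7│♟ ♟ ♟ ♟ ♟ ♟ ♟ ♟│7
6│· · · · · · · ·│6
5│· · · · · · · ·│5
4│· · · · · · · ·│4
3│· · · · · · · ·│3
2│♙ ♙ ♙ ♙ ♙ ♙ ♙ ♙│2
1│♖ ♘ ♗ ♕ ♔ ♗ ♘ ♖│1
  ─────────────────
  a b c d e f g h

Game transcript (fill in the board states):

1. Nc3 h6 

  a b c d e f g h
  ─────────────────
8│♜ ♞ ♝ ♛ ♚ ♝ ♞ ♜│8
7│♟ ♟ ♟ ♟ ♟ ♟ ♟ ·│7
6│· · · · · · · ♟│6
5│· · · · · · · ·│5
4│· · · · · · · ·│4
3│· · ♘ · · · · ·│3
2│♙ ♙ ♙ ♙ ♙ ♙ ♙ ♙│2
1│♖ · ♗ ♕ ♔ ♗ ♘ ♖│1
  ─────────────────
  a b c d e f g h

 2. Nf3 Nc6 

  a b c d e f g h
  ─────────────────
8│♜ · ♝ ♛ ♚ ♝ ♞ ♜│8
7│♟ ♟ ♟ ♟ ♟ ♟ ♟ ·│7
6│· · ♞ · · · · ♟│6
5│· · · · · · · ·│5
4│· · · · · · · ·│4
3│· · ♘ · · ♘ · ·│3
2│♙ ♙ ♙ ♙ ♙ ♙ ♙ ♙│2
1│♖ · ♗ ♕ ♔ ♗ · ♖│1
  ─────────────────
  a b c d e f g h

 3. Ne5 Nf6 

  a b c d e f g h
  ─────────────────
8│♜ · ♝ ♛ ♚ ♝ · ♜│8
7│♟ ♟ ♟ ♟ ♟ ♟ ♟ ·│7
6│· · ♞ · · ♞ · ♟│6
5│· · · · ♘ · · ·│5
4│· · · · · · · ·│4
3│· · ♘ · · · · ·│3
2│♙ ♙ ♙ ♙ ♙ ♙ ♙ ♙│2
1│♖ · ♗ ♕ ♔ ♗ · ♖│1
  ─────────────────
  a b c d e f g h

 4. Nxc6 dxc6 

  a b c d e f g h
  ─────────────────
8│♜ · ♝ ♛ ♚ ♝ · ♜│8
7│♟ ♟ ♟ · ♟ ♟ ♟ ·│7
6│· · ♟ · · ♞ · ♟│6
5│· · · · · · · ·│5
4│· · · · · · · ·│4
3│· · ♘ · · · · ·│3
2│♙ ♙ ♙ ♙ ♙ ♙ ♙ ♙│2
1│♖ · ♗ ♕ ♔ ♗ · ♖│1
  ─────────────────
  a b c d e f g h



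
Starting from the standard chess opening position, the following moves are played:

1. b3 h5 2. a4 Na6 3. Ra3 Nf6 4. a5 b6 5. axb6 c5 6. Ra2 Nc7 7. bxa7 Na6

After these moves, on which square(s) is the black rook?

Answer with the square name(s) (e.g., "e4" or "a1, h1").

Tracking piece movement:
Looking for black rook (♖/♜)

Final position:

  a b c d e f g h
  ─────────────────
8│♜ · ♝ ♛ ♚ ♝ · ♜│8
7│♙ · · ♟ ♟ ♟ ♟ ·│7
6│♞ · · · · ♞ · ·│6
5│· · ♟ · · · · ♟│5
4│· · · · · · · ·│4
3│· ♙ · · · · · ·│3
2│♖ · ♙ ♙ ♙ ♙ ♙ ♙│2
1│· ♘ ♗ ♕ ♔ ♗ ♘ ♖│1
  ─────────────────
  a b c d e f g h


a8, h8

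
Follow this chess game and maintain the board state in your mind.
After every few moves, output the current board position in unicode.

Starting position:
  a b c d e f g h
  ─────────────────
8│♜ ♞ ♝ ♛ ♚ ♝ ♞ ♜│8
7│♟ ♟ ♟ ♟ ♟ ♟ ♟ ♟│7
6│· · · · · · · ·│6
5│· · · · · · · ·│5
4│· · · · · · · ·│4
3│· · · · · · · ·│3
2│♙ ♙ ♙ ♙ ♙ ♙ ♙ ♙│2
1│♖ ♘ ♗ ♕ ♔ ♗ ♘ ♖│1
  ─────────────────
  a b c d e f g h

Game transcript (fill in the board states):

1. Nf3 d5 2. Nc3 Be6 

  a b c d e f g h
  ─────────────────
8│♜ ♞ · ♛ ♚ ♝ ♞ ♜│8
7│♟ ♟ ♟ · ♟ ♟ ♟ ♟│7
6│· · · · ♝ · · ·│6
5│· · · ♟ · · · ·│5
4│· · · · · · · ·│4
3│· · ♘ · · ♘ · ·│3
2│♙ ♙ ♙ ♙ ♙ ♙ ♙ ♙│2
1│♖ · ♗ ♕ ♔ ♗ · ♖│1
  ─────────────────
  a b c d e f g h

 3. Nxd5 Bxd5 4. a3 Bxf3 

  a b c d e f g h
  ─────────────────
8│♜ ♞ · ♛ ♚ ♝ ♞ ♜│8
7│♟ ♟ ♟ · ♟ ♟ ♟ ♟│7
6│· · · · · · · ·│6
5│· · · · · · · ·│5
4│· · · · · · · ·│4
3│♙ · · · · ♝ · ·│3
2│· ♙ ♙ ♙ ♙ ♙ ♙ ♙│2
1│♖ · ♗ ♕ ♔ ♗ · ♖│1
  ─────────────────
  a b c d e f g h

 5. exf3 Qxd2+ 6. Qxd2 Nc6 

  a b c d e f g h
  ─────────────────
8│♜ · · · ♚ ♝ ♞ ♜│8
7│♟ ♟ ♟ · ♟ ♟ ♟ ♟│7
6│· · ♞ · · · · ·│6
5│· · · · · · · ·│5
4│· · · · · · · ·│4
3│♙ · · · · ♙ · ·│3
2│· ♙ ♙ ♕ · ♙ ♙ ♙│2
1│♖ · ♗ · ♔ ♗ · ♖│1
  ─────────────────
  a b c d e f g h

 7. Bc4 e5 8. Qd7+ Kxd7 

  a b c d e f g h
  ─────────────────
8│♜ · · · · ♝ ♞ ♜│8
7│♟ ♟ ♟ ♚ · ♟ ♟ ♟│7
6│· · ♞ · · · · ·│6
5│· · · · ♟ · · ·│5
4│· · ♗ · · · · ·│4
3│♙ · · · · ♙ · ·│3
2│· ♙ ♙ · · ♙ ♙ ♙│2
1│♖ · ♗ · ♔ · · ♖│1
  ─────────────────
  a b c d e f g h

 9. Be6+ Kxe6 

  a b c d e f g h
  ─────────────────
8│♜ · · · · ♝ ♞ ♜│8
7│♟ ♟ ♟ · · ♟ ♟ ♟│7
6│· · ♞ · ♚ · · ·│6
5│· · · · ♟ · · ·│5
4│· · · · · · · ·│4
3│♙ · · · · ♙ · ·│3
2│· ♙ ♙ · · ♙ ♙ ♙│2
1│♖ · ♗ · ♔ · · ♖│1
  ─────────────────
  a b c d e f g h


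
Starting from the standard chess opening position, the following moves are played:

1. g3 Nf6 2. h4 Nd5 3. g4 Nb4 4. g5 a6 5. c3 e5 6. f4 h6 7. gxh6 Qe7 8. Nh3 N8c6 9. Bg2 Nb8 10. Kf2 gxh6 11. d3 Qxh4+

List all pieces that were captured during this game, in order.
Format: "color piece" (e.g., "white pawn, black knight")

Tracking captures:
  gxh6: captured black pawn
  gxh6: captured white pawn
  Qxh4+: captured white pawn

black pawn, white pawn, white pawn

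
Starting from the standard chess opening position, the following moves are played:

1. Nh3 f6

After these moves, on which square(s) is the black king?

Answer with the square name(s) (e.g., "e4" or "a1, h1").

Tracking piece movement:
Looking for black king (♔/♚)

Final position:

  a b c d e f g h
  ─────────────────
8│♜ ♞ ♝ ♛ ♚ ♝ ♞ ♜│8
7│♟ ♟ ♟ ♟ ♟ · ♟ ♟│7
6│· · · · · ♟ · ·│6
5│· · · · · · · ·│5
4│· · · · · · · ·│4
3│· · · · · · · ♘│3
2│♙ ♙ ♙ ♙ ♙ ♙ ♙ ♙│2
1│♖ ♘ ♗ ♕ ♔ ♗ · ♖│1
  ─────────────────
  a b c d e f g h


e8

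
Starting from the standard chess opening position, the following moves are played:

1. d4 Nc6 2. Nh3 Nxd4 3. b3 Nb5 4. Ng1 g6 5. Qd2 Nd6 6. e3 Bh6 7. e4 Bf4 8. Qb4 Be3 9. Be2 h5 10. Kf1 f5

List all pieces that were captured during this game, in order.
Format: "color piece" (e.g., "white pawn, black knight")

Tracking captures:
  Nxd4: captured white pawn

white pawn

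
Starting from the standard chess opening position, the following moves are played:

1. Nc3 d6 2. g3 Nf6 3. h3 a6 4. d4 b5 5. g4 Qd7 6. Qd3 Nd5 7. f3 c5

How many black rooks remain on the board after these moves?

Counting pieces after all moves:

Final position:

  a b c d e f g h
  ─────────────────
8│♜ ♞ ♝ · ♚ ♝ · ♜│8
7│· · · ♛ ♟ ♟ ♟ ♟│7
6│♟ · · ♟ · · · ·│6
5│· ♟ ♟ ♞ · · · ·│5
4│· · · ♙ · · ♙ ·│4
3│· · ♘ ♕ · ♙ · ♙│3
2│♙ ♙ ♙ · ♙ · · ·│2
1│♖ · ♗ · ♔ ♗ ♘ ♖│1
  ─────────────────
  a b c d e f g h


2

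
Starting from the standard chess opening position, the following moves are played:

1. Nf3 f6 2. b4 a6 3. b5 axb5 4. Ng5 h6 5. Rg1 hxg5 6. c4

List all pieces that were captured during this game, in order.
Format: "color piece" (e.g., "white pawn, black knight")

Tracking captures:
  axb5: captured white pawn
  hxg5: captured white knight

white pawn, white knight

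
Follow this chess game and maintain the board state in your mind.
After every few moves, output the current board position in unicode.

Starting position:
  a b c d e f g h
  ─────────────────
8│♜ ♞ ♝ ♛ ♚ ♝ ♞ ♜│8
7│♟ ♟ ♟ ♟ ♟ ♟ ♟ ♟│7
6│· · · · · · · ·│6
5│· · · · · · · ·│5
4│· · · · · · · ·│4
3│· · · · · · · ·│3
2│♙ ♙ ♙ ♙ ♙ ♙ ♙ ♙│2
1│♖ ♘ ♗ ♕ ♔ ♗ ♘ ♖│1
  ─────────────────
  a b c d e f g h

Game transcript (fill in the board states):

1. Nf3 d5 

  a b c d e f g h
  ─────────────────
8│♜ ♞ ♝ ♛ ♚ ♝ ♞ ♜│8
7│♟ ♟ ♟ · ♟ ♟ ♟ ♟│7
6│· · · · · · · ·│6
5│· · · ♟ · · · ·│5
4│· · · · · · · ·│4
3│· · · · · ♘ · ·│3
2│♙ ♙ ♙ ♙ ♙ ♙ ♙ ♙│2
1│♖ ♘ ♗ ♕ ♔ ♗ · ♖│1
  ─────────────────
  a b c d e f g h

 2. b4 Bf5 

  a b c d e f g h
  ─────────────────
8│♜ ♞ · ♛ ♚ ♝ ♞ ♜│8
7│♟ ♟ ♟ · ♟ ♟ ♟ ♟│7
6│· · · · · · · ·│6
5│· · · ♟ · ♝ · ·│5
4│· ♙ · · · · · ·│4
3│· · · · · ♘ · ·│3
2│♙ · ♙ ♙ ♙ ♙ ♙ ♙│2
1│♖ ♘ ♗ ♕ ♔ ♗ · ♖│1
  ─────────────────
  a b c d e f g h

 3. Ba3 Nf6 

  a b c d e f g h
  ─────────────────
8│♜ ♞ · ♛ ♚ ♝ · ♜│8
7│♟ ♟ ♟ · ♟ ♟ ♟ ♟│7
6│· · · · · ♞ · ·│6
5│· · · ♟ · ♝ · ·│5
4│· ♙ · · · · · ·│4
3│♗ · · · · ♘ · ·│3
2│♙ · ♙ ♙ ♙ ♙ ♙ ♙│2
1│♖ ♘ · ♕ ♔ ♗ · ♖│1
  ─────────────────
  a b c d e f g h

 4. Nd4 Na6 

  a b c d e f g h
  ─────────────────
8│♜ · · ♛ ♚ ♝ · ♜│8
7│♟ ♟ ♟ · ♟ ♟ ♟ ♟│7
6│♞ · · · · ♞ · ·│6
5│· · · ♟ · ♝ · ·│5
4│· ♙ · ♘ · · · ·│4
3│♗ · · · · · · ·│3
2│♙ · ♙ ♙ ♙ ♙ ♙ ♙│2
1│♖ ♘ · ♕ ♔ ♗ · ♖│1
  ─────────────────
  a b c d e f g h

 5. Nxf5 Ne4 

  a b c d e f g h
  ─────────────────
8│♜ · · ♛ ♚ ♝ · ♜│8
7│♟ ♟ ♟ · ♟ ♟ ♟ ♟│7
6│♞ · · · · · · ·│6
5│· · · ♟ · ♘ · ·│5
4│· ♙ · · ♞ · · ·│4
3│♗ · · · · · · ·│3
2│♙ · ♙ ♙ ♙ ♙ ♙ ♙│2
1│♖ ♘ · ♕ ♔ ♗ · ♖│1
  ─────────────────
  a b c d e f g h



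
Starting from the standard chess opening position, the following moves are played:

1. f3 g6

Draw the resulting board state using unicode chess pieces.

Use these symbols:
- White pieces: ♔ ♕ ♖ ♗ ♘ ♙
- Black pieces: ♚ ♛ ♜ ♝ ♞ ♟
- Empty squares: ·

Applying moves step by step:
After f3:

♜ ♞ ♝ ♛ ♚ ♝ ♞ ♜
♟ ♟ ♟ ♟ ♟ ♟ ♟ ♟
· · · · · · · ·
· · · · · · · ·
· · · · · · · ·
· · · · · ♙ · ·
♙ ♙ ♙ ♙ ♙ · ♙ ♙
♖ ♘ ♗ ♕ ♔ ♗ ♘ ♖


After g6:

♜ ♞ ♝ ♛ ♚ ♝ ♞ ♜
♟ ♟ ♟ ♟ ♟ ♟ · ♟
· · · · · · ♟ ·
· · · · · · · ·
· · · · · · · ·
· · · · · ♙ · ·
♙ ♙ ♙ ♙ ♙ · ♙ ♙
♖ ♘ ♗ ♕ ♔ ♗ ♘ ♖



  a b c d e f g h
  ─────────────────
8│♜ ♞ ♝ ♛ ♚ ♝ ♞ ♜│8
7│♟ ♟ ♟ ♟ ♟ ♟ · ♟│7
6│· · · · · · ♟ ·│6
5│· · · · · · · ·│5
4│· · · · · · · ·│4
3│· · · · · ♙ · ·│3
2│♙ ♙ ♙ ♙ ♙ · ♙ ♙│2
1│♖ ♘ ♗ ♕ ♔ ♗ ♘ ♖│1
  ─────────────────
  a b c d e f g h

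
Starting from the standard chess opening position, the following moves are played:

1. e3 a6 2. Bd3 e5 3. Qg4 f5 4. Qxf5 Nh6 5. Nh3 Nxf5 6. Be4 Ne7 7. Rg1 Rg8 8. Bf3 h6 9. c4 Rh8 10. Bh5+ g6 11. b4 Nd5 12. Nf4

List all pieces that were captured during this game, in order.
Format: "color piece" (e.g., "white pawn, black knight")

Tracking captures:
  Qxf5: captured black pawn
  Nxf5: captured white queen

black pawn, white queen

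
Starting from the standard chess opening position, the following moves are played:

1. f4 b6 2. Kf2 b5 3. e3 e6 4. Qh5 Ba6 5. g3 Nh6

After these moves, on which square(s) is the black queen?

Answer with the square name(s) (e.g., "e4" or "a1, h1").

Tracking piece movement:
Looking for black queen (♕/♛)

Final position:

  a b c d e f g h
  ─────────────────
8│♜ ♞ · ♛ ♚ ♝ · ♜│8
7│♟ · ♟ ♟ · ♟ ♟ ♟│7
6│♝ · · · ♟ · · ♞│6
5│· ♟ · · · · · ♕│5
4│· · · · · ♙ · ·│4
3│· · · · ♙ · ♙ ·│3
2│♙ ♙ ♙ ♙ · ♔ · ♙│2
1│♖ ♘ ♗ · · ♗ ♘ ♖│1
  ─────────────────
  a b c d e f g h


d8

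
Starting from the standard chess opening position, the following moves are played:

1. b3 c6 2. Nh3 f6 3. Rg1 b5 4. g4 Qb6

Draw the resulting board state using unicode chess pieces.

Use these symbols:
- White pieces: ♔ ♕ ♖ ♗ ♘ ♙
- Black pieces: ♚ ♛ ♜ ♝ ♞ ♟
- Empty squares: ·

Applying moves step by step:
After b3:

♜ ♞ ♝ ♛ ♚ ♝ ♞ ♜
♟ ♟ ♟ ♟ ♟ ♟ ♟ ♟
· · · · · · · ·
· · · · · · · ·
· · · · · · · ·
· ♙ · · · · · ·
♙ · ♙ ♙ ♙ ♙ ♙ ♙
♖ ♘ ♗ ♕ ♔ ♗ ♘ ♖


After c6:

♜ ♞ ♝ ♛ ♚ ♝ ♞ ♜
♟ ♟ · ♟ ♟ ♟ ♟ ♟
· · ♟ · · · · ·
· · · · · · · ·
· · · · · · · ·
· ♙ · · · · · ·
♙ · ♙ ♙ ♙ ♙ ♙ ♙
♖ ♘ ♗ ♕ ♔ ♗ ♘ ♖


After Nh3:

♜ ♞ ♝ ♛ ♚ ♝ ♞ ♜
♟ ♟ · ♟ ♟ ♟ ♟ ♟
· · ♟ · · · · ·
· · · · · · · ·
· · · · · · · ·
· ♙ · · · · · ♘
♙ · ♙ ♙ ♙ ♙ ♙ ♙
♖ ♘ ♗ ♕ ♔ ♗ · ♖


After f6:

♜ ♞ ♝ ♛ ♚ ♝ ♞ ♜
♟ ♟ · ♟ ♟ · ♟ ♟
· · ♟ · · ♟ · ·
· · · · · · · ·
· · · · · · · ·
· ♙ · · · · · ♘
♙ · ♙ ♙ ♙ ♙ ♙ ♙
♖ ♘ ♗ ♕ ♔ ♗ · ♖


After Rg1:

♜ ♞ ♝ ♛ ♚ ♝ ♞ ♜
♟ ♟ · ♟ ♟ · ♟ ♟
· · ♟ · · ♟ · ·
· · · · · · · ·
· · · · · · · ·
· ♙ · · · · · ♘
♙ · ♙ ♙ ♙ ♙ ♙ ♙
♖ ♘ ♗ ♕ ♔ ♗ ♖ ·


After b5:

♜ ♞ ♝ ♛ ♚ ♝ ♞ ♜
♟ · · ♟ ♟ · ♟ ♟
· · ♟ · · ♟ · ·
· ♟ · · · · · ·
· · · · · · · ·
· ♙ · · · · · ♘
♙ · ♙ ♙ ♙ ♙ ♙ ♙
♖ ♘ ♗ ♕ ♔ ♗ ♖ ·


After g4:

♜ ♞ ♝ ♛ ♚ ♝ ♞ ♜
♟ · · ♟ ♟ · ♟ ♟
· · ♟ · · ♟ · ·
· ♟ · · · · · ·
· · · · · · ♙ ·
· ♙ · · · · · ♘
♙ · ♙ ♙ ♙ ♙ · ♙
♖ ♘ ♗ ♕ ♔ ♗ ♖ ·


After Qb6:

♜ ♞ ♝ · ♚ ♝ ♞ ♜
♟ · · ♟ ♟ · ♟ ♟
· ♛ ♟ · · ♟ · ·
· ♟ · · · · · ·
· · · · · · ♙ ·
· ♙ · · · · · ♘
♙ · ♙ ♙ ♙ ♙ · ♙
♖ ♘ ♗ ♕ ♔ ♗ ♖ ·



  a b c d e f g h
  ─────────────────
8│♜ ♞ ♝ · ♚ ♝ ♞ ♜│8
7│♟ · · ♟ ♟ · ♟ ♟│7
6│· ♛ ♟ · · ♟ · ·│6
5│· ♟ · · · · · ·│5
4│· · · · · · ♙ ·│4
3│· ♙ · · · · · ♘│3
2│♙ · ♙ ♙ ♙ ♙ · ♙│2
1│♖ ♘ ♗ ♕ ♔ ♗ ♖ ·│1
  ─────────────────
  a b c d e f g h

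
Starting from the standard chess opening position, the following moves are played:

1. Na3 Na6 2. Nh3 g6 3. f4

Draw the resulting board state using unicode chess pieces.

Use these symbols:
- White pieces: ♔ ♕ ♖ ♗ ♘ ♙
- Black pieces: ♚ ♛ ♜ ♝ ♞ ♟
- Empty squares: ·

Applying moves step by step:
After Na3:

♜ ♞ ♝ ♛ ♚ ♝ ♞ ♜
♟ ♟ ♟ ♟ ♟ ♟ ♟ ♟
· · · · · · · ·
· · · · · · · ·
· · · · · · · ·
♘ · · · · · · ·
♙ ♙ ♙ ♙ ♙ ♙ ♙ ♙
♖ · ♗ ♕ ♔ ♗ ♘ ♖


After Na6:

♜ · ♝ ♛ ♚ ♝ ♞ ♜
♟ ♟ ♟ ♟ ♟ ♟ ♟ ♟
♞ · · · · · · ·
· · · · · · · ·
· · · · · · · ·
♘ · · · · · · ·
♙ ♙ ♙ ♙ ♙ ♙ ♙ ♙
♖ · ♗ ♕ ♔ ♗ ♘ ♖


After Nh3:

♜ · ♝ ♛ ♚ ♝ ♞ ♜
♟ ♟ ♟ ♟ ♟ ♟ ♟ ♟
♞ · · · · · · ·
· · · · · · · ·
· · · · · · · ·
♘ · · · · · · ♘
♙ ♙ ♙ ♙ ♙ ♙ ♙ ♙
♖ · ♗ ♕ ♔ ♗ · ♖


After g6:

♜ · ♝ ♛ ♚ ♝ ♞ ♜
♟ ♟ ♟ ♟ ♟ ♟ · ♟
♞ · · · · · ♟ ·
· · · · · · · ·
· · · · · · · ·
♘ · · · · · · ♘
♙ ♙ ♙ ♙ ♙ ♙ ♙ ♙
♖ · ♗ ♕ ♔ ♗ · ♖


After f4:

♜ · ♝ ♛ ♚ ♝ ♞ ♜
♟ ♟ ♟ ♟ ♟ ♟ · ♟
♞ · · · · · ♟ ·
· · · · · · · ·
· · · · · ♙ · ·
♘ · · · · · · ♘
♙ ♙ ♙ ♙ ♙ · ♙ ♙
♖ · ♗ ♕ ♔ ♗ · ♖



  a b c d e f g h
  ─────────────────
8│♜ · ♝ ♛ ♚ ♝ ♞ ♜│8
7│♟ ♟ ♟ ♟ ♟ ♟ · ♟│7
6│♞ · · · · · ♟ ·│6
5│· · · · · · · ·│5
4│· · · · · ♙ · ·│4
3│♘ · · · · · · ♘│3
2│♙ ♙ ♙ ♙ ♙ · ♙ ♙│2
1│♖ · ♗ ♕ ♔ ♗ · ♖│1
  ─────────────────
  a b c d e f g h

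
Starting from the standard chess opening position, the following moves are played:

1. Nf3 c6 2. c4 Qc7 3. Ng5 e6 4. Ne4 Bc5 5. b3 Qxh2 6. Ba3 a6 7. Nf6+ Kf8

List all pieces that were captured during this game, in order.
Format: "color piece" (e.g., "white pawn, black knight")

Tracking captures:
  Qxh2: captured white pawn

white pawn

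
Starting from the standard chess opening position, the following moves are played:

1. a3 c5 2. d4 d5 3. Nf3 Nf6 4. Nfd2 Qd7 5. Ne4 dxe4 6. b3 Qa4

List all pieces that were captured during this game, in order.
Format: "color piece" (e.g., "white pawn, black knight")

Tracking captures:
  dxe4: captured white knight

white knight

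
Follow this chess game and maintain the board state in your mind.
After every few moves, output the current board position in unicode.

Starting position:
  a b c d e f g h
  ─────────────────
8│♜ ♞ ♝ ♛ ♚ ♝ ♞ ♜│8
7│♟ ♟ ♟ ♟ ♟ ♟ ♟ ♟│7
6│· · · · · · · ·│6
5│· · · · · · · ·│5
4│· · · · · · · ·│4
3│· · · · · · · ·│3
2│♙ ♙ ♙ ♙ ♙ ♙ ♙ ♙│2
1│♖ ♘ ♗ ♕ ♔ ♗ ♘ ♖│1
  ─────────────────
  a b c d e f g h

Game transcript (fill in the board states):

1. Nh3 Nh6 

  a b c d e f g h
  ─────────────────
8│♜ ♞ ♝ ♛ ♚ ♝ · ♜│8
7│♟ ♟ ♟ ♟ ♟ ♟ ♟ ♟│7
6│· · · · · · · ♞│6
5│· · · · · · · ·│5
4│· · · · · · · ·│4
3│· · · · · · · ♘│3
2│♙ ♙ ♙ ♙ ♙ ♙ ♙ ♙│2
1│♖ ♘ ♗ ♕ ♔ ♗ · ♖│1
  ─────────────────
  a b c d e f g h

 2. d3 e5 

  a b c d e f g h
  ─────────────────
8│♜ ♞ ♝ ♛ ♚ ♝ · ♜│8
7│♟ ♟ ♟ ♟ · ♟ ♟ ♟│7
6│· · · · · · · ♞│6
5│· · · · ♟ · · ·│5
4│· · · · · · · ·│4
3│· · · ♙ · · · ♘│3
2│♙ ♙ ♙ · ♙ ♙ ♙ ♙│2
1│♖ ♘ ♗ ♕ ♔ ♗ · ♖│1
  ─────────────────
  a b c d e f g h

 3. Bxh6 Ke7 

  a b c d e f g h
  ─────────────────
8│♜ ♞ ♝ ♛ · ♝ · ♜│8
7│♟ ♟ ♟ ♟ ♚ ♟ ♟ ♟│7
6│· · · · · · · ♗│6
5│· · · · ♟ · · ·│5
4│· · · · · · · ·│4
3│· · · ♙ · · · ♘│3
2│♙ ♙ ♙ · ♙ ♙ ♙ ♙│2
1│♖ ♘ · ♕ ♔ ♗ · ♖│1
  ─────────────────
  a b c d e f g h

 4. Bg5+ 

  a b c d e f g h
  ─────────────────
8│♜ ♞ ♝ ♛ · ♝ · ♜│8
7│♟ ♟ ♟ ♟ ♚ ♟ ♟ ♟│7
6│· · · · · · · ·│6
5│· · · · ♟ · ♗ ·│5
4│· · · · · · · ·│4
3│· · · ♙ · · · ♘│3
2│♙ ♙ ♙ · ♙ ♙ ♙ ♙│2
1│♖ ♘ · ♕ ♔ ♗ · ♖│1
  ─────────────────
  a b c d e f g h


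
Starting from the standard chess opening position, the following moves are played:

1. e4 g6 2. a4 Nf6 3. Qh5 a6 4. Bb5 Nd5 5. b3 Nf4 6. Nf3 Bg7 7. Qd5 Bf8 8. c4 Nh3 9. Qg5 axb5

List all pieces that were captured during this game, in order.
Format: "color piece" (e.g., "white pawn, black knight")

Tracking captures:
  axb5: captured white bishop

white bishop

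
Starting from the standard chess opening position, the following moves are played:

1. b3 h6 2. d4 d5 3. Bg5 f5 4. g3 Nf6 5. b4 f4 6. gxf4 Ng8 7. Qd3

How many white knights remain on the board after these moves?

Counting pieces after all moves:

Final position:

  a b c d e f g h
  ─────────────────
8│♜ ♞ ♝ ♛ ♚ ♝ ♞ ♜│8
7│♟ ♟ ♟ · ♟ · ♟ ·│7
6│· · · · · · · ♟│6
5│· · · ♟ · · ♗ ·│5
4│· ♙ · ♙ · ♙ · ·│4
3│· · · ♕ · · · ·│3
2│♙ · ♙ · ♙ ♙ · ♙│2
1│♖ ♘ · · ♔ ♗ ♘ ♖│1
  ─────────────────
  a b c d e f g h


2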